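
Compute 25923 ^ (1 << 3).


25923 ^ (1 << 3) = 25923 ^ 8 = 25931

25931


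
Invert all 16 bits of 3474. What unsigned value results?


3474 ^ 65535 = 62061

62061


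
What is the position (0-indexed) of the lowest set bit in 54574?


0b1101010100101110. Lowest set bit at position 1

1


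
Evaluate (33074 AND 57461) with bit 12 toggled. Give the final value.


Step 1: 33074 & 57461 = 32816
Step 2: 32816 ^ (1 << 12) = 32816 ^ 4096 = 36912

36912


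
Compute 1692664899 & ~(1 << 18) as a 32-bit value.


1692664899 & ~(1 << 18) = 1692402755

1692402755


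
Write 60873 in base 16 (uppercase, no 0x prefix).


60873 = EDC9 hex

EDC9


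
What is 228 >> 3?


0b11100100 >> 3 = 0b11100 = 28

28


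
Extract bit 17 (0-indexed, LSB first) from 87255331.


0b101001100110110100100100011, position 17 = 1

1


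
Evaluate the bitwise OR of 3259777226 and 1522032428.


0b11000010010011000100000011001010 | 0b1011010101110000101111100101100 = 0b11011010111111000101111111101110 = 3673972718

3673972718


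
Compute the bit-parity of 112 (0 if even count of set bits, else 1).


0b1110000 has 3 ones => parity 1

1


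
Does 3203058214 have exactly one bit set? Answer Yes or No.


0b10111110111010101100101000100110. Multiple bits set => No

No


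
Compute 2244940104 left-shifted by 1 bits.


0b10000101110011110001000101001000 << 1 = 0b100001011100111100010001010010000 = 4489880208

4489880208


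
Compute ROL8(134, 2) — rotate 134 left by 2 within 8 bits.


Rotate 0b10000110 left by 2 (8-bit) = 0b11010 = 26

26


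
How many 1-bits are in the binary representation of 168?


0b10101000 has 3 set bits

3


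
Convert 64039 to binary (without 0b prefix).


64039 = 1111101000100111 in binary

1111101000100111


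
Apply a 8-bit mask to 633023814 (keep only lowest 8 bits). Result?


633023814 & 255 = 70

70


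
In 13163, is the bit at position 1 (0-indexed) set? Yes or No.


0b11001101101011, bit 1 = 1. Yes

Yes


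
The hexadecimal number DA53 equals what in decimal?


DA53 hex = 55891 decimal

55891


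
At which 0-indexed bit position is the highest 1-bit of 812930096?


0b110000011101000101010000110000. Highest set bit at position 29

29


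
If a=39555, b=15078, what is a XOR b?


39555 ^ 15078 = 41061

41061


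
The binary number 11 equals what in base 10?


11 in decimal = 3

3


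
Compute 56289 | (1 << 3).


56289 | (1 << 3) = 56289 | 8 = 56297

56297


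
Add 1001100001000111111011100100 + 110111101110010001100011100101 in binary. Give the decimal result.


1001100001000111111011100100 + 110111101110010001100011100101 = 1000001001111011001011111001001 = 1094555593

1094555593


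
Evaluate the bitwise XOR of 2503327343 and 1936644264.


0b10010101001101011011111001101111 ^ 0b1110011011011101101100010101000 = 0b11100110010110110110011011000111 = 3864749767

3864749767


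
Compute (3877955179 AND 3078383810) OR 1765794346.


Step 1: 3877955179 & 3078383810 = 2804179010
Step 2: 2804179010 | 1765794346 = 4013941354

4013941354


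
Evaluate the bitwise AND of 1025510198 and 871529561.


0b111101001000000000101100110110 & 0b110011111100100111110001011001 = 0b110001001000000000100000010000 = 824182800

824182800


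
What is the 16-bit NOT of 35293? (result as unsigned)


~0b1000100111011101 = 0b111011000100010 = 30242 (16-bit unsigned)

30242


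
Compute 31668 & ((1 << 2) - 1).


31668 & 3 = 0

0


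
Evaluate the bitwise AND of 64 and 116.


0b1000000 & 0b1110100 = 0b1000000 = 64

64


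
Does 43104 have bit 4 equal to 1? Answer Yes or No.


0b1010100001100000, bit 4 = 0. No

No


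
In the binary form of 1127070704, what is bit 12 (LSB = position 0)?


0b1000011001011011011101111110000, position 12 = 1

1


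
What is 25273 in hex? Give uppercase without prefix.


25273 = 62B9 hex

62B9


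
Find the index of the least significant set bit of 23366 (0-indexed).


0b101101101000110. Lowest set bit at position 1

1


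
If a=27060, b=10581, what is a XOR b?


27060 ^ 10581 = 16609

16609


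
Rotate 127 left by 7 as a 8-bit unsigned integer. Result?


Rotate 0b1111111 left by 7 (8-bit) = 0b10111111 = 191

191


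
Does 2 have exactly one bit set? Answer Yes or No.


0b10. Only one bit set => Yes

Yes


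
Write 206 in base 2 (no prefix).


206 = 11001110 in binary

11001110


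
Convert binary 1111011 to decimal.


1111011 in decimal = 123

123


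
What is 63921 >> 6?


0b1111100110110001 >> 6 = 0b1111100110 = 998

998


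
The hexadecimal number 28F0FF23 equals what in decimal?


28F0FF23 hex = 686882595 decimal

686882595


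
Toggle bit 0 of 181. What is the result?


181 ^ (1 << 0) = 181 ^ 1 = 180

180


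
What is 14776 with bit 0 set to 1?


14776 | (1 << 0) = 14776 | 1 = 14777

14777


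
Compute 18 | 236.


0b10010 | 0b11101100 = 0b11111110 = 254

254


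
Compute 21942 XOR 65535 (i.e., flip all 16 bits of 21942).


21942 ^ 65535 = 43593

43593


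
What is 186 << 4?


0b10111010 << 4 = 0b101110100000 = 2976

2976


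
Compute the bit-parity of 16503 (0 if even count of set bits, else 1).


0b100000001110111 has 7 ones => parity 1

1


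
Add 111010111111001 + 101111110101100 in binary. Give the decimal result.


111010111111001 + 101111110101100 = 1101010110100101 = 54693

54693


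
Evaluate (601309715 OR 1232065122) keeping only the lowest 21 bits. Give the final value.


Step 1: 601309715 | 1232065122 = 1811927667
Step 2: 1811927667 & 2097151 = 2085491

2085491


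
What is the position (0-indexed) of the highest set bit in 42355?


0b1010010101110011. Highest set bit at position 15

15


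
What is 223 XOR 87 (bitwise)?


0b11011111 ^ 0b1010111 = 0b10001000 = 136

136


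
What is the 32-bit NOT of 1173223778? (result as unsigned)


~0b1000101111011011111100101100010 = 0b10111010000100100000011010011101 = 3121743517 (32-bit unsigned)

3121743517


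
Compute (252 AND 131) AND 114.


Step 1: 252 & 131 = 128
Step 2: 128 & 114 = 0

0


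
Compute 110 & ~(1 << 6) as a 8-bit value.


110 & ~(1 << 6) = 46

46


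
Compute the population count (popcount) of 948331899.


0b111000100001100110010101111011 has 16 set bits

16


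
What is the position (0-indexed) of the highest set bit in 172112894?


0b1010010000100011101111111110. Highest set bit at position 27

27


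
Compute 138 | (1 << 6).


138 | (1 << 6) = 138 | 64 = 202

202


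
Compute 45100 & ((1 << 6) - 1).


45100 & 63 = 44

44


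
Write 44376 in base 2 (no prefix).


44376 = 1010110101011000 in binary

1010110101011000


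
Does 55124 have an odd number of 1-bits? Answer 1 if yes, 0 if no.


0b1101011101010100 has 9 ones => parity 1

1


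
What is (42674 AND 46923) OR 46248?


Step 1: 42674 & 46923 = 42498
Step 2: 42498 | 46248 = 46762

46762


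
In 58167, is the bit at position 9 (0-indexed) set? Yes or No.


0b1110001100110111, bit 9 = 1. Yes

Yes


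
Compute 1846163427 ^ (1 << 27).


1846163427 ^ (1 << 27) = 1846163427 ^ 134217728 = 1711945699

1711945699


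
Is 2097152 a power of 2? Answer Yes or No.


0b1000000000000000000000. Only one bit set => Yes

Yes


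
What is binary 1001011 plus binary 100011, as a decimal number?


1001011 + 100011 = 1101110 = 110

110


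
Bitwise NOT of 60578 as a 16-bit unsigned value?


~0b1110110010100010 = 0b1001101011101 = 4957 (16-bit unsigned)

4957


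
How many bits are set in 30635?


0b111011110101011 has 11 set bits

11


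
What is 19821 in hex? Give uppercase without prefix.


19821 = 4D6D hex

4D6D


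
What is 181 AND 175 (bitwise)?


0b10110101 & 0b10101111 = 0b10100101 = 165

165


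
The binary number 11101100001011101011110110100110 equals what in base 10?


11101100001011101011110110100110 in decimal = 3962486182

3962486182


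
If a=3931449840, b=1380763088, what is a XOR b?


3931449840 ^ 1380763088 = 3088706592

3088706592


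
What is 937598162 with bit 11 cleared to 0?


937598162 & ~(1 << 11) = 937596114

937596114


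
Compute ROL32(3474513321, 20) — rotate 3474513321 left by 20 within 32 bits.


Rotate 0b11001111000110001101110110101001 left by 20 (32-bit) = 0b11011010100111001111000110001101 = 3667718541

3667718541


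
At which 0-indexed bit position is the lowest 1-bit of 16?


0b10000. Lowest set bit at position 4

4


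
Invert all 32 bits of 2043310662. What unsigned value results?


2043310662 ^ 4294967295 = 2251656633

2251656633


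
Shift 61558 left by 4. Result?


0b1111000001110110 << 4 = 0b11110000011101100000 = 984928

984928


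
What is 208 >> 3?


0b11010000 >> 3 = 0b11010 = 26

26


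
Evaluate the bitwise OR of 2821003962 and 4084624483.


0b10101000001001010001101010111010 | 0b11110011011101100110110001100011 = 0b11111011011101110111111011111011 = 4218912507

4218912507


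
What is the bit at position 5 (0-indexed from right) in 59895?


0b1110100111110111, position 5 = 1

1


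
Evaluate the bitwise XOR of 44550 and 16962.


0b1010111000000110 ^ 0b100001001000010 = 0b1110110001000100 = 60484

60484


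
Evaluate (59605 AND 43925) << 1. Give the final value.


Step 1: 59605 & 43925 = 43157
Step 2: 43157 << 1 = 86314

86314


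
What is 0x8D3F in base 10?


8D3F hex = 36159 decimal

36159


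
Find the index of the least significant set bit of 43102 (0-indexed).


0b1010100001011110. Lowest set bit at position 1

1


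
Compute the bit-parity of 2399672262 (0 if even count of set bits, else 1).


0b10001111000010000001011111000110 has 14 ones => parity 0

0


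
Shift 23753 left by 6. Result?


0b101110011001001 << 6 = 0b101110011001001000000 = 1520192

1520192


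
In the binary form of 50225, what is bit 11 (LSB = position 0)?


0b1100010000110001, position 11 = 0

0


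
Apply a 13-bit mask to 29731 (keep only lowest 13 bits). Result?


29731 & 8191 = 5155

5155


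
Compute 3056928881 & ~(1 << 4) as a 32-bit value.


3056928881 & ~(1 << 4) = 3056928865

3056928865


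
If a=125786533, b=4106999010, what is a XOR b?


125786533 ^ 4106999010 = 4088696135

4088696135


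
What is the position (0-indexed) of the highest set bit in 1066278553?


0b111111100011100001111010011001. Highest set bit at position 29

29


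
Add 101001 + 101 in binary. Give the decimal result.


101001 + 101 = 101110 = 46

46


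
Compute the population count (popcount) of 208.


0b11010000 has 3 set bits

3


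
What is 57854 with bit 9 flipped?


57854 ^ (1 << 9) = 57854 ^ 512 = 58366

58366


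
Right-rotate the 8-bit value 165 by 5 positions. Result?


Rotate 0b10100101 right by 5 (8-bit) = 0b101101 = 45

45


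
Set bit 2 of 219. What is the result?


219 | (1 << 2) = 219 | 4 = 223

223


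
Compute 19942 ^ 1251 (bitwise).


0b100110111100110 ^ 0b10011100011 = 0b100100100000101 = 18693

18693


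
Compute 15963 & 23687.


0b11111001011011 & 0b101110010000111 = 0b1110000000011 = 7171

7171


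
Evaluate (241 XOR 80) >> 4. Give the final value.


Step 1: 241 ^ 80 = 161
Step 2: 161 >> 4 = 10

10


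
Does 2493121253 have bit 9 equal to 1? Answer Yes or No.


0b10010100100110100000001011100101, bit 9 = 1. Yes

Yes


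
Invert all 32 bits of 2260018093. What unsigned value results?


2260018093 ^ 4294967295 = 2034949202

2034949202


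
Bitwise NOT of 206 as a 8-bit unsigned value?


~0b11001110 = 0b110001 = 49 (8-bit unsigned)

49


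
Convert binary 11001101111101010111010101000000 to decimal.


11001101111101010111010101000000 in decimal = 3455415616

3455415616


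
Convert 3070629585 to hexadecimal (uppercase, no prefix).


3070629585 = B70616D1 hex

B70616D1


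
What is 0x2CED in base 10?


2CED hex = 11501 decimal

11501


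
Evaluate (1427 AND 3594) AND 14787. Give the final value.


Step 1: 1427 & 3594 = 1026
Step 2: 1026 & 14787 = 2

2


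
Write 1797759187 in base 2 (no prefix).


1797759187 = 1101011001001111010000011010011 in binary

1101011001001111010000011010011


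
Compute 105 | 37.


0b1101001 | 0b100101 = 0b1101101 = 109

109


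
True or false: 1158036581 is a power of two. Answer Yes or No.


0b1000101000001100011110001100101. Multiple bits set => No

No


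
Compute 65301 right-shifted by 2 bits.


0b1111111100010101 >> 2 = 0b11111111000101 = 16325

16325


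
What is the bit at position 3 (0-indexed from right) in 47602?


0b1011100111110010, position 3 = 0

0


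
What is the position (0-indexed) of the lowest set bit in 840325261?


0b110010000101100101100010001101. Lowest set bit at position 0

0


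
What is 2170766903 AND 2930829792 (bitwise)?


0b10000001011000110100011000110111 & 0b10101110101100001110100111100000 = 0b10000000001000000100000000100000 = 2149597216

2149597216


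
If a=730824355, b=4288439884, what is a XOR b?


730824355 ^ 4288439884 = 3558021359

3558021359


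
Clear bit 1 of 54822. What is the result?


54822 & ~(1 << 1) = 54820

54820


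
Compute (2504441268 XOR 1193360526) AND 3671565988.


Step 1: 2504441268 ^ 1193360526 = 3529998650
Step 2: 3529998650 & 3671565988 = 3527901216

3527901216


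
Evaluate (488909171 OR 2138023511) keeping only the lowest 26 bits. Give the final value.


Step 1: 488909171 | 2138023511 = 2138025847
Step 2: 2138025847 & 67108863 = 57651063

57651063


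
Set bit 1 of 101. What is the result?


101 | (1 << 1) = 101 | 2 = 103

103


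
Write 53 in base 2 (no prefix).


53 = 110101 in binary

110101


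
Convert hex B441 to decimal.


B441 hex = 46145 decimal

46145


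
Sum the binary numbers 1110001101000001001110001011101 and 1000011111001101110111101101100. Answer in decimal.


1110001101000001001110001011101 + 1000011111001101110111101101100 = 10110101100001111000101111001001 = 3045559241

3045559241


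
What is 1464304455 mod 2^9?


1464304455 & 511 = 327

327


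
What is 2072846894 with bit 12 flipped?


2072846894 ^ (1 << 12) = 2072846894 ^ 4096 = 2072850990

2072850990


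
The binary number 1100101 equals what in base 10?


1100101 in decimal = 101

101


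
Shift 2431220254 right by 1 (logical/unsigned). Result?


0b10010000111010010111101000011110 >> 1 = 0b1001000011101001011110100001111 = 1215610127

1215610127


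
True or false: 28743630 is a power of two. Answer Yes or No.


0b1101101101001011111001110. Multiple bits set => No

No


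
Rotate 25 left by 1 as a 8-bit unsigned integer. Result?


Rotate 0b11001 left by 1 (8-bit) = 0b110010 = 50

50


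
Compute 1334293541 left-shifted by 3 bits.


0b1001111100001111011010000100101 << 3 = 0b1001111100001111011010000100101000 = 10674348328

10674348328


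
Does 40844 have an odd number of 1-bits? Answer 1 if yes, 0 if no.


0b1001111110001100 has 9 ones => parity 1

1


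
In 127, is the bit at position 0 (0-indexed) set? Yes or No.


0b1111111, bit 0 = 1. Yes

Yes


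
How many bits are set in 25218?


0b110001010000010 has 5 set bits

5


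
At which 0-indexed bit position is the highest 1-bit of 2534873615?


0b10010111000101110001101000001111. Highest set bit at position 31

31


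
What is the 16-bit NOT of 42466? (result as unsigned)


~0b1010010111100010 = 0b101101000011101 = 23069 (16-bit unsigned)

23069


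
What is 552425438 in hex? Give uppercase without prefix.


552425438 = 20ED57DE hex

20ED57DE


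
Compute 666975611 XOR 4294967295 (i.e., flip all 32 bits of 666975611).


666975611 ^ 4294967295 = 3627991684

3627991684


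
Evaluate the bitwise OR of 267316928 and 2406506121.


0b1111111011101110111011000000 | 0b10001111011100000101111010001001 = 0b10001111111111101111111011001001 = 2415853257

2415853257


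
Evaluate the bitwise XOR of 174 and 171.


0b10101110 ^ 0b10101011 = 0b101 = 5

5


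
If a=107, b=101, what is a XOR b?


107 ^ 101 = 14

14


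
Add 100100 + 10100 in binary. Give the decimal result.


100100 + 10100 = 111000 = 56

56


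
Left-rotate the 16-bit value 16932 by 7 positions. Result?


Rotate 0b100001000100100 left by 7 (16-bit) = 0b1001000100001 = 4641

4641


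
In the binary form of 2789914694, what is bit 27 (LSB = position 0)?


0b10100110010010101011100001000110, position 27 = 0

0


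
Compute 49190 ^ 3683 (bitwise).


0b1100000000100110 ^ 0b111001100011 = 0b1100111001000101 = 52805

52805


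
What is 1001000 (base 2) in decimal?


1001000 in decimal = 72

72


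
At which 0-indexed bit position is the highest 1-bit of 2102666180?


0b1111101010101000010001111000100. Highest set bit at position 30

30


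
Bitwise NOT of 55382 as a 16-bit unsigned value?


~0b1101100001010110 = 0b10011110101001 = 10153 (16-bit unsigned)

10153


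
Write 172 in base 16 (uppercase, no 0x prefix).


172 = AC hex

AC


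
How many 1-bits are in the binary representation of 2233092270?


0b10000101000110100100100010101110 has 13 set bits

13


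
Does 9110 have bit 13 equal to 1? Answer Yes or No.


0b10001110010110, bit 13 = 1. Yes

Yes


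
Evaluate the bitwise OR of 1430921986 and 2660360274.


0b1010101010010100010001100000010 | 0b10011110100100011110000001010010 = 0b11011111110110111110001101010010 = 3755729746

3755729746


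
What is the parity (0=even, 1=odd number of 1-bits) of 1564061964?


0b1011101001110011011000100001100 has 15 ones => parity 1

1


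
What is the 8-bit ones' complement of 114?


114 ^ 255 = 141

141


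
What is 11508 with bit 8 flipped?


11508 ^ (1 << 8) = 11508 ^ 256 = 11764

11764


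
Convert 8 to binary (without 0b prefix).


8 = 1000 in binary

1000


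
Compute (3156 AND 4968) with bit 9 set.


Step 1: 3156 & 4968 = 64
Step 2: 64 | (1 << 9) = 64 | 512 = 576

576


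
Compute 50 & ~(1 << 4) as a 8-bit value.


50 & ~(1 << 4) = 34

34


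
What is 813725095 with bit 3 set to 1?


813725095 | (1 << 3) = 813725095 | 8 = 813725103

813725103


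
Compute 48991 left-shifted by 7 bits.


0b1011111101011111 << 7 = 0b10111111010111110000000 = 6270848

6270848


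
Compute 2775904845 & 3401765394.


0b10100101011101001111001001001101 & 0b11001010110000101101001000010010 = 0b10000000010000001101001000000000 = 2151731712

2151731712


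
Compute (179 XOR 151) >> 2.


Step 1: 179 ^ 151 = 36
Step 2: 36 >> 2 = 9

9


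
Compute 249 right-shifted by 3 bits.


0b11111001 >> 3 = 0b11111 = 31

31


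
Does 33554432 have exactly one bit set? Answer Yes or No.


0b10000000000000000000000000. Only one bit set => Yes

Yes


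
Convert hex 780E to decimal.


780E hex = 30734 decimal

30734


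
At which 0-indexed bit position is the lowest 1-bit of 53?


0b110101. Lowest set bit at position 0

0


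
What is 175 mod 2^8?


175 & 255 = 175

175


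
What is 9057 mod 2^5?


9057 & 31 = 1

1


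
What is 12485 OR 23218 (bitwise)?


0b11000011000101 | 0b101101010110010 = 0b111101011110111 = 31479

31479


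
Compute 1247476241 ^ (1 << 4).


1247476241 ^ (1 << 4) = 1247476241 ^ 16 = 1247476225

1247476225


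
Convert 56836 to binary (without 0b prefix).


56836 = 1101111000000100 in binary

1101111000000100


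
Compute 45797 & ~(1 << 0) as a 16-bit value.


45797 & ~(1 << 0) = 45796

45796


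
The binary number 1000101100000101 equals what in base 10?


1000101100000101 in decimal = 35589

35589


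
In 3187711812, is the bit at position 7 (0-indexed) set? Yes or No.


0b10111110000000001001111101000100, bit 7 = 0. No

No


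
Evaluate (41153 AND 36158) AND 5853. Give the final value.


Step 1: 41153 & 36158 = 32768
Step 2: 32768 & 5853 = 0

0


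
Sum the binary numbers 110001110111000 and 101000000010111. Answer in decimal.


110001110111000 + 101000000010111 = 1011001111001111 = 46031

46031


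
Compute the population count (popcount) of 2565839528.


0b10011000111011111001101010101000 has 17 set bits

17


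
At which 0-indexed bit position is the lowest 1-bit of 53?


0b110101. Lowest set bit at position 0

0


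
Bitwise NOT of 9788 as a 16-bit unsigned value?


~0b10011000111100 = 0b1101100111000011 = 55747 (16-bit unsigned)

55747


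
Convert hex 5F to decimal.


5F hex = 95 decimal

95


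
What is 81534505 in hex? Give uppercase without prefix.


81534505 = 4DC1E29 hex

4DC1E29


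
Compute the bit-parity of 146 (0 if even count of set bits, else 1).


0b10010010 has 3 ones => parity 1

1


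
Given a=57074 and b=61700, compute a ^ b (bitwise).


57074 ^ 61700 = 12278

12278


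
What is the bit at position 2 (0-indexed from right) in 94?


0b1011110, position 2 = 1

1


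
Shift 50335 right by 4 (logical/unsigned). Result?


0b1100010010011111 >> 4 = 0b110001001001 = 3145

3145


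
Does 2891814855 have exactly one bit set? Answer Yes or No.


0b10101100010111011001011111000111. Multiple bits set => No

No


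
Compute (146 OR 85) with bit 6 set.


Step 1: 146 | 85 = 215
Step 2: 215 | (1 << 6) = 215 | 64 = 215

215


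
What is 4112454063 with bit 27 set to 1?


4112454063 | (1 << 27) = 4112454063 | 134217728 = 4246671791

4246671791


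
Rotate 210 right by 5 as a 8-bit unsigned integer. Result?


Rotate 0b11010010 right by 5 (8-bit) = 0b10010110 = 150

150


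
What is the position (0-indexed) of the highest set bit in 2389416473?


0b10001110011010111001101000011001. Highest set bit at position 31

31


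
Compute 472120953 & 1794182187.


0b11100001000111111111001111001 & 0b1101010111100010000110000101011 = 0b1000001000010000110000101001 = 136383529

136383529


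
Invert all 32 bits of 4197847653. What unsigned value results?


4197847653 ^ 4294967295 = 97119642

97119642


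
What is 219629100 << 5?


0b1101000101110100011000101100 << 5 = 0b110100010111010001100010110000000 = 7028131200

7028131200


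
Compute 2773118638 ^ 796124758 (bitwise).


0b10100101010010100110111010101110 ^ 0b101111011100111110011001010110 = 0b10001010001110011000100011111000 = 2319026424

2319026424


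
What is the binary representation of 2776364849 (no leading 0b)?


2776364849 = 10100101011110111111011100110001 in binary

10100101011110111111011100110001


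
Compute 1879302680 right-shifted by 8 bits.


0b1110000000000111110001000011000 >> 8 = 0b11100000000001111100010 = 7341026

7341026


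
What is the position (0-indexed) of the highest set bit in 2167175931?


0b10000001001011000111101011111011. Highest set bit at position 31

31


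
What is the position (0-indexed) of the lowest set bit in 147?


0b10010011. Lowest set bit at position 0

0


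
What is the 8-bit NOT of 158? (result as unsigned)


~0b10011110 = 0b1100001 = 97 (8-bit unsigned)

97


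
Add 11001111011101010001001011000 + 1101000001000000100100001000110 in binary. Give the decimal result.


11001111011101010001001011000 + 1101000001000000100100001000110 = 10000010000011101110101010011110 = 2182015646

2182015646


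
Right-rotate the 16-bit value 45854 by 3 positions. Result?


Rotate 0b1011001100011110 right by 3 (16-bit) = 0b1101011001100011 = 54883

54883


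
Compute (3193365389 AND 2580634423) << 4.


Step 1: 3193365389 & 2580634423 = 2555396869
Step 2: 2555396869 << 4 = 40886349904

40886349904


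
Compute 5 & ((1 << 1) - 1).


5 & 1 = 1

1


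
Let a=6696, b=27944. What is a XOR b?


6696 ^ 27944 = 30464

30464


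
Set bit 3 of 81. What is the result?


81 | (1 << 3) = 81 | 8 = 89

89


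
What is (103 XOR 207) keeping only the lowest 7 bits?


Step 1: 103 ^ 207 = 168
Step 2: 168 & 127 = 40

40


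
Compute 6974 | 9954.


0b1101100111110 | 0b10011011100010 = 0b11111111111110 = 16382

16382


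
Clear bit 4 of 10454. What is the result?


10454 & ~(1 << 4) = 10438

10438


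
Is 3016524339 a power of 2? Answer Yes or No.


0b10110011110011001000001000110011. Multiple bits set => No

No


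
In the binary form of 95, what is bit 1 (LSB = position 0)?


0b1011111, position 1 = 1

1


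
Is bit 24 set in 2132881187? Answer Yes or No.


0b1111111001000010010111100100011, bit 24 = 1. Yes

Yes


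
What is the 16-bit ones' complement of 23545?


23545 ^ 65535 = 41990

41990


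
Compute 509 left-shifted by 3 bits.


0b111111101 << 3 = 0b111111101000 = 4072

4072


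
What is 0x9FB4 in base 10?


9FB4 hex = 40884 decimal

40884


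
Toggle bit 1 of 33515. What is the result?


33515 ^ (1 << 1) = 33515 ^ 2 = 33513

33513


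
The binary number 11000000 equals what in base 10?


11000000 in decimal = 192

192


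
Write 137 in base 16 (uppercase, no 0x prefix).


137 = 89 hex

89


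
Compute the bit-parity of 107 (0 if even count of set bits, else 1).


0b1101011 has 5 ones => parity 1

1


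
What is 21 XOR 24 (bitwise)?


0b10101 ^ 0b11000 = 0b1101 = 13

13


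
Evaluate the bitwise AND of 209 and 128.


0b11010001 & 0b10000000 = 0b10000000 = 128

128


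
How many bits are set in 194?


0b11000010 has 3 set bits

3


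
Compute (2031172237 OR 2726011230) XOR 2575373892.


Step 1: 2031172237 | 2726011230 = 4219190239
Step 2: 4219190239 ^ 2575373892 = 1660595611

1660595611


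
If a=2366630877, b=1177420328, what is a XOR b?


2366630877 ^ 1177420328 = 3407997429

3407997429


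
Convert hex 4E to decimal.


4E hex = 78 decimal

78


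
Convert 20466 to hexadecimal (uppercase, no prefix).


20466 = 4FF2 hex

4FF2


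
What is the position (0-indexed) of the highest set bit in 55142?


0b1101011101100110. Highest set bit at position 15

15


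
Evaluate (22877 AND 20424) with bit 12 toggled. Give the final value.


Step 1: 22877 & 20424 = 18760
Step 2: 18760 ^ (1 << 12) = 18760 ^ 4096 = 22856

22856


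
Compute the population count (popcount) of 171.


0b10101011 has 5 set bits

5


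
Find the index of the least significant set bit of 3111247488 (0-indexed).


0b10111001011100011101111010000000. Lowest set bit at position 7

7


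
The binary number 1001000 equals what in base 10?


1001000 in decimal = 72

72


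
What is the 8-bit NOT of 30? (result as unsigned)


~0b11110 = 0b11100001 = 225 (8-bit unsigned)

225


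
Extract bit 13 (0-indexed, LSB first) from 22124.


0b101011001101100, position 13 = 0

0


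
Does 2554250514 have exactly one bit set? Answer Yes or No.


0b10011000001111101100010100010010. Multiple bits set => No

No


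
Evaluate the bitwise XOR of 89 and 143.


0b1011001 ^ 0b10001111 = 0b11010110 = 214

214


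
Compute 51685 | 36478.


0b1100100111100101 | 0b1000111001111110 = 0b1100111111111111 = 53247

53247


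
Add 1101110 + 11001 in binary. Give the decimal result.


1101110 + 11001 = 10000111 = 135

135


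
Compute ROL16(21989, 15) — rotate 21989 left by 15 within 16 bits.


Rotate 0b101010111100101 left by 15 (16-bit) = 0b1010101011110010 = 43762

43762


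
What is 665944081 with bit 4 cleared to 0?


665944081 & ~(1 << 4) = 665944065

665944065


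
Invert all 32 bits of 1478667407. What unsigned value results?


1478667407 ^ 4294967295 = 2816299888

2816299888


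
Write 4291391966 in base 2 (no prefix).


4291391966 = 11111111110010010111000111011110 in binary

11111111110010010111000111011110


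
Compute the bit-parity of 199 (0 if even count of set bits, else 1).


0b11000111 has 5 ones => parity 1

1


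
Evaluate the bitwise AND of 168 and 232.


0b10101000 & 0b11101000 = 0b10101000 = 168

168


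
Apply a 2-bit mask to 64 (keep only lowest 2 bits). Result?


64 & 3 = 0

0


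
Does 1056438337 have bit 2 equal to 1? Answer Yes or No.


0b111110111101111111100001000001, bit 2 = 0. No

No


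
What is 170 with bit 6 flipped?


170 ^ (1 << 6) = 170 ^ 64 = 234

234


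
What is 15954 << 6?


0b11111001010010 << 6 = 0b11111001010010000000 = 1021056

1021056


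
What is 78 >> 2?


0b1001110 >> 2 = 0b10011 = 19

19


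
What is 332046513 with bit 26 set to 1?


332046513 | (1 << 26) = 332046513 | 67108864 = 399155377

399155377


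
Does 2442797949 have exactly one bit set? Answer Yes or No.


0b10010001100110100010001101111101. Multiple bits set => No

No


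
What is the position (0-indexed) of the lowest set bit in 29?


0b11101. Lowest set bit at position 0

0


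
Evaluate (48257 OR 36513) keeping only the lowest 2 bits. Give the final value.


Step 1: 48257 | 36513 = 48801
Step 2: 48801 & 3 = 1

1


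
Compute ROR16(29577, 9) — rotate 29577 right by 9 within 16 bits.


Rotate 0b111001110001001 right by 9 (16-bit) = 0b1100010010111001 = 50361

50361


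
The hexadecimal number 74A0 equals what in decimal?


74A0 hex = 29856 decimal

29856


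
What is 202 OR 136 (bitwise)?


0b11001010 | 0b10001000 = 0b11001010 = 202

202


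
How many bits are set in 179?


0b10110011 has 5 set bits

5


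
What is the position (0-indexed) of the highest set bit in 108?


0b1101100. Highest set bit at position 6

6


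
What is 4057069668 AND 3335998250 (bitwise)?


0b11110001110100011111100001100100 & 0b11000110110101110100101100101010 = 0b11000000110100010100100000100000 = 3234940960

3234940960


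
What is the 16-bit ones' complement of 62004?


62004 ^ 65535 = 3531

3531


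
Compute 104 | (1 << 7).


104 | (1 << 7) = 104 | 128 = 232

232


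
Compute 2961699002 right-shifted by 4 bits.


0b10110000100001111111000010111010 >> 4 = 0b1011000010000111111100001011 = 185106187

185106187


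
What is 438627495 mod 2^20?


438627495 & 1048575 = 322727

322727


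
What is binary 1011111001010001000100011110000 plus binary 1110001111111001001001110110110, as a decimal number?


1011111001010001000100011110000 + 1110001111111001001001110110110 = 11010001001001010001110010100110 = 3508870310

3508870310


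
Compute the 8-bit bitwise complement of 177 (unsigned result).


~0b10110001 = 0b1001110 = 78 (8-bit unsigned)

78


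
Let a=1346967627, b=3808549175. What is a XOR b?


1346967627 ^ 3808549175 = 3007889788

3007889788


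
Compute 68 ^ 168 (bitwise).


0b1000100 ^ 0b10101000 = 0b11101100 = 236

236


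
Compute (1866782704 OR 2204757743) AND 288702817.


Step 1: 1866782704 | 2204757743 = 4016963583
Step 2: 4016963583 & 288702817 = 19218785

19218785


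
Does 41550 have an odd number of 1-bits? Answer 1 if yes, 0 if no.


0b1010001001001110 has 7 ones => parity 1

1


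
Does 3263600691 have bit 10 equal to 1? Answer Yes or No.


0b11000010100001101001100000110011, bit 10 = 0. No

No


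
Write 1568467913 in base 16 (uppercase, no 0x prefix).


1568467913 = 5D7CEBC9 hex

5D7CEBC9


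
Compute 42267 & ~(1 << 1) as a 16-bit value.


42267 & ~(1 << 1) = 42265

42265


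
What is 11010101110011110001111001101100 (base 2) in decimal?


11010101110011110001111001101100 in decimal = 3587120748

3587120748


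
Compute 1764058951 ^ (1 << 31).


1764058951 ^ (1 << 31) = 1764058951 ^ 2147483648 = 3911542599

3911542599


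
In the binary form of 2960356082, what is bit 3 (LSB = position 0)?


0b10110000011100110111001011110010, position 3 = 0

0


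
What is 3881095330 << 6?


0b11100111010101001101000010100010 << 6 = 0b11100111010101001101000010100010000000 = 248390101120

248390101120


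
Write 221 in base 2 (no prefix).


221 = 11011101 in binary

11011101


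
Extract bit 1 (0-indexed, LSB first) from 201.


0b11001001, position 1 = 0

0


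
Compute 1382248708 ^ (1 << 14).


1382248708 ^ (1 << 14) = 1382248708 ^ 16384 = 1382232324

1382232324


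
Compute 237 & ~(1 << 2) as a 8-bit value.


237 & ~(1 << 2) = 233

233


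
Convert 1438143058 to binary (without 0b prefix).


1438143058 = 1010101101110000101001001010010 in binary

1010101101110000101001001010010


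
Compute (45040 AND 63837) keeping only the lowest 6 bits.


Step 1: 45040 & 63837 = 43344
Step 2: 43344 & 63 = 16

16


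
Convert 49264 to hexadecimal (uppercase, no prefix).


49264 = C070 hex

C070


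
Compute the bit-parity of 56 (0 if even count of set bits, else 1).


0b111000 has 3 ones => parity 1

1


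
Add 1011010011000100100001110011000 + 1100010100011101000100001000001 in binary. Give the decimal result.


1011010011000100100001110011000 + 1100010100011101000100001000001 = 10111100111100001100101111011001 = 3169897433

3169897433


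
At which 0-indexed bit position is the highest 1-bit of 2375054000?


0b10001101100100000111001010110000. Highest set bit at position 31

31


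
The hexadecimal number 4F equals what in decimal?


4F hex = 79 decimal

79


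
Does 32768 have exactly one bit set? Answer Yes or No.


0b1000000000000000. Only one bit set => Yes

Yes


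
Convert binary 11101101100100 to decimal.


11101101100100 in decimal = 15204

15204


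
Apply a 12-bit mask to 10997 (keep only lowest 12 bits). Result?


10997 & 4095 = 2805

2805


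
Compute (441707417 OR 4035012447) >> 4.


Step 1: 441707417 | 4035012447 = 4208193503
Step 2: 4208193503 >> 4 = 263012093

263012093


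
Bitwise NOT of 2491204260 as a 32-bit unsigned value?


~0b10010100011111001100001010100100 = 0b1101011100000110011110101011011 = 1803763035 (32-bit unsigned)

1803763035


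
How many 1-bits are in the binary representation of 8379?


0b10000010111011 has 7 set bits

7


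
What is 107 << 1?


0b1101011 << 1 = 0b11010110 = 214

214


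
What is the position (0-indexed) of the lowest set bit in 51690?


0b1100100111101010. Lowest set bit at position 1

1


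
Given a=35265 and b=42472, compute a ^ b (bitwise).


35265 ^ 42472 = 11305

11305


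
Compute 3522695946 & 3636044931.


0b11010001111110000001001100001010 & 0b11011000101110011010010010000011 = 0b11010000101110000000000000000010 = 3501719554

3501719554


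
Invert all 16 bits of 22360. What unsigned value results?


22360 ^ 65535 = 43175

43175


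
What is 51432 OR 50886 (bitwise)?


0b1100100011101000 | 0b1100011011000110 = 0b1100111011101110 = 52974

52974


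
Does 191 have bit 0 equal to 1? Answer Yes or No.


0b10111111, bit 0 = 1. Yes

Yes


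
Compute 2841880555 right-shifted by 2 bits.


0b10101001011000111010011111101011 >> 2 = 0b101010010110001110100111111010 = 710470138

710470138


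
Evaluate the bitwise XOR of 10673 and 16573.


0b10100110110001 ^ 0b100000010111101 = 0b110100100001100 = 26892

26892


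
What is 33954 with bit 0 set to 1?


33954 | (1 << 0) = 33954 | 1 = 33955

33955


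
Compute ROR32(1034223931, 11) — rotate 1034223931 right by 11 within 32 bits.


Rotate 0b111101101001010000000100111011 right by 11 (32-bit) = 0b100111011001111011010010100000 = 661107872

661107872


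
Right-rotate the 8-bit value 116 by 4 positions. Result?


Rotate 0b1110100 right by 4 (8-bit) = 0b1000111 = 71

71


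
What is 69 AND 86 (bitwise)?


0b1000101 & 0b1010110 = 0b1000100 = 68

68


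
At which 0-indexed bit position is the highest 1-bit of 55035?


0b1101011011111011. Highest set bit at position 15

15


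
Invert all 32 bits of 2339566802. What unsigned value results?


2339566802 ^ 4294967295 = 1955400493

1955400493


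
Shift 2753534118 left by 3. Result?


0b10100100000111111001100010100110 << 3 = 0b10100100000111111001100010100110000 = 22028272944

22028272944


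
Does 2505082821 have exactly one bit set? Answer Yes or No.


0b10010101010100001000011111000101. Multiple bits set => No

No


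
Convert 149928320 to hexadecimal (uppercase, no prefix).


149928320 = 8EFB980 hex

8EFB980


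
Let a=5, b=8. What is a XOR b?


5 ^ 8 = 13

13


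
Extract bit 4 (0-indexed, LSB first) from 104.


0b1101000, position 4 = 0

0


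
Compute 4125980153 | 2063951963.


0b11110101111011010111010111111001 | 0b1111011000001010110100001011011 = 0b11111111111011010111110111111011 = 4293754363

4293754363


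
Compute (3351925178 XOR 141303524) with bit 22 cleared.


Step 1: 3351925178 ^ 141303524 = 3483783006
Step 2: 3483783006 & ~(1 << 22) = 3483783006

3483783006


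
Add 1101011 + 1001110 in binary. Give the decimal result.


1101011 + 1001110 = 10111001 = 185

185


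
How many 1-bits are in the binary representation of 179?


0b10110011 has 5 set bits

5


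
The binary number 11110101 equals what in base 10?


11110101 in decimal = 245

245


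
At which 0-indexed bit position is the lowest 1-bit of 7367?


0b1110011000111. Lowest set bit at position 0

0


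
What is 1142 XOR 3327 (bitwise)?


0b10001110110 ^ 0b110011111111 = 0b100010001001 = 2185

2185


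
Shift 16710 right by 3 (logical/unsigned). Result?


0b100000101000110 >> 3 = 0b100000101000 = 2088

2088


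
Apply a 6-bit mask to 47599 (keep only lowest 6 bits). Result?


47599 & 63 = 47

47


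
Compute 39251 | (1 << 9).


39251 | (1 << 9) = 39251 | 512 = 39763

39763


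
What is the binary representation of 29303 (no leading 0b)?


29303 = 111001001110111 in binary

111001001110111


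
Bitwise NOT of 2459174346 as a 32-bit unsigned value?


~0b10010010100101000000010111001010 = 0b1101101011010111111101000110101 = 1835792949 (32-bit unsigned)

1835792949


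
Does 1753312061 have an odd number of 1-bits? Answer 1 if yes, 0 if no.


0b1101000100000010110101100111101 has 15 ones => parity 1

1


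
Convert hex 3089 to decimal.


3089 hex = 12425 decimal

12425


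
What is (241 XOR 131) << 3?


Step 1: 241 ^ 131 = 114
Step 2: 114 << 3 = 912

912


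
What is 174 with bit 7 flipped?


174 ^ (1 << 7) = 174 ^ 128 = 46

46


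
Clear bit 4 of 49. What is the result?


49 & ~(1 << 4) = 33

33


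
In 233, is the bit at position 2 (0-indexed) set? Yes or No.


0b11101001, bit 2 = 0. No

No


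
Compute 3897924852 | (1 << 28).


3897924852 | (1 << 28) = 3897924852 | 268435456 = 4166360308

4166360308


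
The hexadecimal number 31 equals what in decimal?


31 hex = 49 decimal

49


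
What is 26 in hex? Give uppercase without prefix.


26 = 1A hex

1A


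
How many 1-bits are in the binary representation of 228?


0b11100100 has 4 set bits

4


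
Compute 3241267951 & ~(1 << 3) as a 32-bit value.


3241267951 & ~(1 << 3) = 3241267943

3241267943
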